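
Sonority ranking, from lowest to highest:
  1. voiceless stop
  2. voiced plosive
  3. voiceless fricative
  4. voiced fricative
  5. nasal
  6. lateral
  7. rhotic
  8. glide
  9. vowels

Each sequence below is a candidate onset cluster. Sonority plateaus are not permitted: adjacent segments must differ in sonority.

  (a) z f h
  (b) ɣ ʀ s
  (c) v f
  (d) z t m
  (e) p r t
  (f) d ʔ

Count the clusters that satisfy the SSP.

0

(a) sonority 4-3-3: ill-formed.
(b) sonority 4-7-3: ill-formed.
(c) sonority 4-3: ill-formed.
(d) sonority 4-1-5: ill-formed.
(e) sonority 1-7-1: ill-formed.
(f) sonority 2-1: ill-formed.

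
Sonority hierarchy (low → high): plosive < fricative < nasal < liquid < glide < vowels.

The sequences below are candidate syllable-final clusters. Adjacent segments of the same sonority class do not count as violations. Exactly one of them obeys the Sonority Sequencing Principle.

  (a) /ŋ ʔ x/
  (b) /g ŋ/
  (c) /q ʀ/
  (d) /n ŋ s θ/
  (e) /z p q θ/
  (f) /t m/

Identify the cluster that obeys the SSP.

d

(a) /ŋ ʔ x/: profile 3-1-2 — violates.
(b) /g ŋ/: profile 1-3 — violates.
(c) /q ʀ/: profile 1-4 — violates.
(d) /n ŋ s θ/: profile 3-3-2-2 — obeys.
(e) /z p q θ/: profile 2-1-1-2 — violates.
(f) /t m/: profile 1-3 — violates.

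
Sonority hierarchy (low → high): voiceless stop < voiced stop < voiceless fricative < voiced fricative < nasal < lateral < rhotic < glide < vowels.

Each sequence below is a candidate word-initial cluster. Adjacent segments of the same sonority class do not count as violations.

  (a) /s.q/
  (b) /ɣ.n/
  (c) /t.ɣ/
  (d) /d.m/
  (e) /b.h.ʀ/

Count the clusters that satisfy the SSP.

4

(a) sonority 3-1: ill-formed.
(b) sonority 4-5: well-formed.
(c) sonority 1-4: well-formed.
(d) sonority 2-5: well-formed.
(e) sonority 2-3-7: well-formed.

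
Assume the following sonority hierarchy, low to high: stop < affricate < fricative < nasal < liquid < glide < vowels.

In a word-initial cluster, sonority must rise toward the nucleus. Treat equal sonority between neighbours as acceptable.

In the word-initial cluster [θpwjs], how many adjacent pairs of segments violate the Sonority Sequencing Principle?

2

/θ/: fricative = 3.
/p/: stop = 1.
/w/: glide = 6.
/j/: glide = 6.
/s/: fricative = 3.
/θ/→/p/: 3→1 (does not rise) — violation.
/p/→/w/: 1→6 (rises) — ok.
/w/→/j/: 6→6 (plateau, allowed) — ok.
/j/→/s/: 6→3 (does not rise) — violation.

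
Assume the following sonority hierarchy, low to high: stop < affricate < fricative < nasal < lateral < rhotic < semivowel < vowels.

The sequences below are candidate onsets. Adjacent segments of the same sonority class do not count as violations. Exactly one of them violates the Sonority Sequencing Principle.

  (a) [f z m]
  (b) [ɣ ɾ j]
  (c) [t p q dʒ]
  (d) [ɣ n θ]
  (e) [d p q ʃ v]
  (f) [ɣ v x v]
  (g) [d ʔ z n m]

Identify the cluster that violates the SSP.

d

(a) 3-3-4 → obeys
(b) 3-6-7 → obeys
(c) 1-1-1-2 → obeys
(d) 3-4-3 → violates
(e) 1-1-1-3-3 → obeys
(f) 3-3-3-3 → obeys
(g) 1-1-3-4-4 → obeys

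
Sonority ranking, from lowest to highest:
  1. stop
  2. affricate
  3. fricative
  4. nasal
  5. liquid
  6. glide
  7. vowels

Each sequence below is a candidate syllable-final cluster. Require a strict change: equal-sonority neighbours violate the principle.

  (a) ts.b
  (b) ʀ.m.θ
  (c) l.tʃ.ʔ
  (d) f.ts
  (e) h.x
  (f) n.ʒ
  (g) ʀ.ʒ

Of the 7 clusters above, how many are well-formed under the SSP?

(a) ts.b: profile 2-1 — obeys.
(b) ʀ.m.θ: profile 5-4-3 — obeys.
(c) l.tʃ.ʔ: profile 5-2-1 — obeys.
(d) f.ts: profile 3-2 — obeys.
(e) h.x: profile 3-3 — violates.
(f) n.ʒ: profile 4-3 — obeys.
(g) ʀ.ʒ: profile 5-3 — obeys.

6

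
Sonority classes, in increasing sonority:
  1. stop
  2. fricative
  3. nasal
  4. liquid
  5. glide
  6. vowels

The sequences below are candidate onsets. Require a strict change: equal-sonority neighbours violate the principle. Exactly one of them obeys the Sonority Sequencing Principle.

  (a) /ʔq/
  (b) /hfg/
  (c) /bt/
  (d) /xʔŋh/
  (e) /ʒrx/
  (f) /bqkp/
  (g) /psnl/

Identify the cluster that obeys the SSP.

g

(a) sonority 1-1: ill-formed.
(b) sonority 2-2-1: ill-formed.
(c) sonority 1-1: ill-formed.
(d) sonority 2-1-3-2: ill-formed.
(e) sonority 2-4-2: ill-formed.
(f) sonority 1-1-1-1: ill-formed.
(g) sonority 1-2-3-4: well-formed.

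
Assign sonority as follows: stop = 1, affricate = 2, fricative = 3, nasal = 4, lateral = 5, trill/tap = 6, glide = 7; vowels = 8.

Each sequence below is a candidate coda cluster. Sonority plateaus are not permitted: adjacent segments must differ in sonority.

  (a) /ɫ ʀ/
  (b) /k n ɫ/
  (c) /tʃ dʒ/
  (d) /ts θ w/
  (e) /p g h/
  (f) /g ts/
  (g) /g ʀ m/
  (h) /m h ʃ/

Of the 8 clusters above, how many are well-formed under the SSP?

(a) sonority 5-6: ill-formed.
(b) sonority 1-4-5: ill-formed.
(c) sonority 2-2: ill-formed.
(d) sonority 2-3-7: ill-formed.
(e) sonority 1-1-3: ill-formed.
(f) sonority 1-2: ill-formed.
(g) sonority 1-6-4: ill-formed.
(h) sonority 4-3-3: ill-formed.

0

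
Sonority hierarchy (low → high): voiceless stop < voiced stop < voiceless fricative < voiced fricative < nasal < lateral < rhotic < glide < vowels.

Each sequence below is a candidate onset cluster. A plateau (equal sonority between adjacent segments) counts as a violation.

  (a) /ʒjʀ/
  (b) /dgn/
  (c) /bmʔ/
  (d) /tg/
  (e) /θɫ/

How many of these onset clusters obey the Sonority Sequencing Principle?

2

(a) /ʒjʀ/: profile 4-8-7 — violates.
(b) /dgn/: profile 2-2-5 — violates.
(c) /bmʔ/: profile 2-5-1 — violates.
(d) /tg/: profile 1-2 — obeys.
(e) /θɫ/: profile 3-6 — obeys.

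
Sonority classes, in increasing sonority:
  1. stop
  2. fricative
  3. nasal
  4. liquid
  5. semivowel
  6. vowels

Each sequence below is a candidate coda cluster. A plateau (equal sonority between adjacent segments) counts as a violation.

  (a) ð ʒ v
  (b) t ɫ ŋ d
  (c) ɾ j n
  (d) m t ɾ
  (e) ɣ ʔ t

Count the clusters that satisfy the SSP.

0

(a) 2-2-2 → violates
(b) 1-4-3-1 → violates
(c) 4-5-3 → violates
(d) 3-1-4 → violates
(e) 2-1-1 → violates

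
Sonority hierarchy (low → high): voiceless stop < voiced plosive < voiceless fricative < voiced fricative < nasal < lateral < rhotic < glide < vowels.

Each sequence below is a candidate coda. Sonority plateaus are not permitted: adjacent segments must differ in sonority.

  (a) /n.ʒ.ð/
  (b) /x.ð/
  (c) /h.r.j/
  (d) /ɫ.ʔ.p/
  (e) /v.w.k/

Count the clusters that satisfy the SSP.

(a) /n.ʒ.ð/: profile 5-4-4 — violates.
(b) /x.ð/: profile 3-4 — violates.
(c) /h.r.j/: profile 3-7-8 — violates.
(d) /ɫ.ʔ.p/: profile 6-1-1 — violates.
(e) /v.w.k/: profile 4-8-1 — violates.

0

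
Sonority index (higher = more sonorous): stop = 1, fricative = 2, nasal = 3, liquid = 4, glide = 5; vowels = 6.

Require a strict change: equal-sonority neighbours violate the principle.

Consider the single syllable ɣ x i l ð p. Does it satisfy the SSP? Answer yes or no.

Onset: /ɣ/ is a fricative (sonority 2), /x/ is a fricative (sonority 2); then the nucleus /i/ (sonority 6).
Onset profile 2-2-6 — does not strictly rise throughout.
Coda: /l/ is a liquid (sonority 4), /ð/ is a fricative (sonority 2), /p/ is a stop (sonority 1).
Coda profile 6-4-2-1 — falls from the nucleus.

no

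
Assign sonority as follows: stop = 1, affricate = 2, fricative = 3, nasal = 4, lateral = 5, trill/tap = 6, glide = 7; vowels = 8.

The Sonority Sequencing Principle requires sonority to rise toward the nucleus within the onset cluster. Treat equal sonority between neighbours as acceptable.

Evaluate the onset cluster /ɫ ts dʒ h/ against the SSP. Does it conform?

/ɫ/ — lateral, sonority 5.
/ts/ — affricate, sonority 2.
/dʒ/ — affricate, sonority 2.
/h/ — fricative, sonority 3.
The profile is 5-2-2-3. Between /ɫ/ (5) and /ts/ (2) sonority does not rise, so the cluster violates the SSP.

no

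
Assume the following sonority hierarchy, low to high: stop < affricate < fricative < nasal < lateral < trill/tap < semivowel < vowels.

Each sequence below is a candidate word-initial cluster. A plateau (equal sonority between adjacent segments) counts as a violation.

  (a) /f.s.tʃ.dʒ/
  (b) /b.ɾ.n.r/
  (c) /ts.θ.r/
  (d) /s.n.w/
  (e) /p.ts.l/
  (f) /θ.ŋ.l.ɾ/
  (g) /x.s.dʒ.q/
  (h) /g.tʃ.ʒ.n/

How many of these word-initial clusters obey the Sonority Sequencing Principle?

(a) sonority 3-3-2-2: ill-formed.
(b) sonority 1-6-4-6: ill-formed.
(c) sonority 2-3-6: well-formed.
(d) sonority 3-4-7: well-formed.
(e) sonority 1-2-5: well-formed.
(f) sonority 3-4-5-6: well-formed.
(g) sonority 3-3-2-1: ill-formed.
(h) sonority 1-2-3-4: well-formed.

5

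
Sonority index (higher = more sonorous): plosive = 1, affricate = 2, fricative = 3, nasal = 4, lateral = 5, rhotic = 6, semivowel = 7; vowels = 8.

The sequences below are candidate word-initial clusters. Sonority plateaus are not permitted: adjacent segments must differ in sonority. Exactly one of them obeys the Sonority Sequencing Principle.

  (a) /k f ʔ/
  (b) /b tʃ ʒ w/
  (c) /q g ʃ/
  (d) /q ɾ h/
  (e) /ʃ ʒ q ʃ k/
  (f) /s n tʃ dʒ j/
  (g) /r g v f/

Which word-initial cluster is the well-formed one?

b

(a) 1-3-1 → violates
(b) 1-2-3-7 → obeys
(c) 1-1-3 → violates
(d) 1-6-3 → violates
(e) 3-3-1-3-1 → violates
(f) 3-4-2-2-7 → violates
(g) 6-1-3-3 → violates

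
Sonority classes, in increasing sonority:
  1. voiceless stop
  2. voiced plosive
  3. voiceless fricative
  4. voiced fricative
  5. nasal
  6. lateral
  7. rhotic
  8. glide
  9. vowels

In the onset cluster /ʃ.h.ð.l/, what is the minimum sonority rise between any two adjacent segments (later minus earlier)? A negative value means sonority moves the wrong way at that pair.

/ʃ/ — voiceless fricative, sonority 3.
/h/ — voiceless fricative, sonority 3.
/ð/ — voiced fricative, sonority 4.
/l/ — lateral, sonority 6.
/ʃ/→/h/: change +0.
/h/→/ð/: change +1.
/ð/→/l/: change +2.
Minimum = 0.

0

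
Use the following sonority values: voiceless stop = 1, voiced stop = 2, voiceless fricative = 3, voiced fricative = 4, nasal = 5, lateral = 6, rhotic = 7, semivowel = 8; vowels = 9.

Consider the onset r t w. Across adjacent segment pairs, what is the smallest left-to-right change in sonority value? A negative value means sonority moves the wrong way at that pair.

/r/ is a rhotic (sonority 7).
/t/ is a voiceless stop (sonority 1).
/w/ is a semivowel (sonority 8).
/r/→/t/: change -6.
/t/→/w/: change +7.
Minimum = -6.

-6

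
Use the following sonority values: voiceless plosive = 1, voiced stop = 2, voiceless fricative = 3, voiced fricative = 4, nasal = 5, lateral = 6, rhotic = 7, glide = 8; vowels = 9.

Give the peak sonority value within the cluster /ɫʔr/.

/ɫ/: lateral = 6.
/ʔ/: voiceless plosive = 1.
/r/: rhotic = 7.
The maximum is 7.

7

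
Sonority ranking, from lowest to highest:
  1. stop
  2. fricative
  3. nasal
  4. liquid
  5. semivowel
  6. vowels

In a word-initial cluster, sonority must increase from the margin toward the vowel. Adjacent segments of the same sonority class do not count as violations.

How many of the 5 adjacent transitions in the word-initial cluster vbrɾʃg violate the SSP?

/v/ — fricative, sonority 2.
/b/ — stop, sonority 1.
/r/ — liquid, sonority 4.
/ɾ/ — liquid, sonority 4.
/ʃ/ — fricative, sonority 2.
/g/ — stop, sonority 1.
/v/→/b/: 2→1 (does not rise) — violation.
/b/→/r/: 1→4 (rises) — ok.
/r/→/ɾ/: 4→4 (plateau, allowed) — ok.
/ɾ/→/ʃ/: 4→2 (does not rise) — violation.
/ʃ/→/g/: 2→1 (does not rise) — violation.

3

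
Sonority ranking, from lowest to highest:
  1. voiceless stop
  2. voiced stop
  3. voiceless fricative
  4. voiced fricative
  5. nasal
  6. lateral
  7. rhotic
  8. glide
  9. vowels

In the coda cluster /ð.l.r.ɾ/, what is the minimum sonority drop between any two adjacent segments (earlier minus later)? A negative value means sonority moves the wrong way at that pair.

-2

/ð/: voiced fricative = 4.
/l/: lateral = 6.
/r/: rhotic = 7.
/ɾ/: rhotic = 7.
/ð/→/l/: change -2.
/l/→/r/: change -1.
/r/→/ɾ/: change +0.
Minimum = -2.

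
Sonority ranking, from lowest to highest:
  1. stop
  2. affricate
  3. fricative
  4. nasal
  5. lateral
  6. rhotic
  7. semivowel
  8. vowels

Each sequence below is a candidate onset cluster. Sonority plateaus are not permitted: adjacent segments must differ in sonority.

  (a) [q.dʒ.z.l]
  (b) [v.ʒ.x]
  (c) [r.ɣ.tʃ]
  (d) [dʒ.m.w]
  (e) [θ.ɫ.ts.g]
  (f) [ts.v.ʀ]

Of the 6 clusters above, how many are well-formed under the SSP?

3

(a) [q.dʒ.z.l]: profile 1-2-3-5 — obeys.
(b) [v.ʒ.x]: profile 3-3-3 — violates.
(c) [r.ɣ.tʃ]: profile 6-3-2 — violates.
(d) [dʒ.m.w]: profile 2-4-7 — obeys.
(e) [θ.ɫ.ts.g]: profile 3-5-2-1 — violates.
(f) [ts.v.ʀ]: profile 2-3-6 — obeys.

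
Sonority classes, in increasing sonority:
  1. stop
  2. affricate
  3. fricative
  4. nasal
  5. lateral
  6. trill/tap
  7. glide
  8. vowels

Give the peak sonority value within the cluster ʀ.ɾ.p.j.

/ʀ/: trill/tap = 6.
/ɾ/: trill/tap = 6.
/p/: stop = 1.
/j/: glide = 7.
The maximum is 7.

7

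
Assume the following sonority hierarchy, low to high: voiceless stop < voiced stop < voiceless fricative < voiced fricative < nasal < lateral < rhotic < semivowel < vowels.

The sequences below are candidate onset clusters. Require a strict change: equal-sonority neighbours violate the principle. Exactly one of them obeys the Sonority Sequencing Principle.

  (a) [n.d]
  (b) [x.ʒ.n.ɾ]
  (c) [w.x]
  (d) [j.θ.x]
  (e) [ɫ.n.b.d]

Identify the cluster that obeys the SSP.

b

(a) 5-2 → violates
(b) 3-4-5-7 → obeys
(c) 8-3 → violates
(d) 8-3-3 → violates
(e) 6-5-2-2 → violates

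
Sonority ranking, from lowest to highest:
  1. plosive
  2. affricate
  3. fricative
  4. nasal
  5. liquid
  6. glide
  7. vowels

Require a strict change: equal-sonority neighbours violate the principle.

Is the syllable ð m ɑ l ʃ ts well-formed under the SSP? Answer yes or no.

yes

Onset: /ð/ is a fricative (sonority 3), /m/ is a nasal (sonority 4); then the nucleus /ɑ/ (sonority 7).
Onset profile 3-4-7 — rises to the nucleus.
Coda: /l/ is a liquid (sonority 5), /ʃ/ is a fricative (sonority 3), /ts/ is an affricate (sonority 2).
Coda profile 7-5-3-2 — falls from the nucleus.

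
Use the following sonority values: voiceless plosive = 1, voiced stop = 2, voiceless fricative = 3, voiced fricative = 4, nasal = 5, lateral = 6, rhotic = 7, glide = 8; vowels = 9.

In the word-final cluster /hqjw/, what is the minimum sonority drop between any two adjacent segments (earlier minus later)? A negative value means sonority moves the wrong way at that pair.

-7

/h/: voiceless fricative = 3.
/q/: voiceless plosive = 1.
/j/: glide = 8.
/w/: glide = 8.
/h/→/q/: change +2.
/q/→/j/: change -7.
/j/→/w/: change +0.
Minimum = -7.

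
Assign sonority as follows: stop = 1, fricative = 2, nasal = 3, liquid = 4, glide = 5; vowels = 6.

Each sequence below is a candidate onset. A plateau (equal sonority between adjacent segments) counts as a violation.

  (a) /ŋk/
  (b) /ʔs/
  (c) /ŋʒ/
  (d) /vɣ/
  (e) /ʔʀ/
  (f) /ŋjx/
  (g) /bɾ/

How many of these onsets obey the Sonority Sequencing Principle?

(a) sonority 3-1: ill-formed.
(b) sonority 1-2: well-formed.
(c) sonority 3-2: ill-formed.
(d) sonority 2-2: ill-formed.
(e) sonority 1-4: well-formed.
(f) sonority 3-5-2: ill-formed.
(g) sonority 1-4: well-formed.

3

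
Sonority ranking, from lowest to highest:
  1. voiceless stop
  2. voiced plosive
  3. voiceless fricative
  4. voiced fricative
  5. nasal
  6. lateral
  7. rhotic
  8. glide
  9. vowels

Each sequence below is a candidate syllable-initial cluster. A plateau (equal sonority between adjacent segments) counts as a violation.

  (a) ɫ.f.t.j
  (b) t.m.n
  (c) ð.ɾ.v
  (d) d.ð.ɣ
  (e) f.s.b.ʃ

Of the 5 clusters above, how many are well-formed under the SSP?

(a) sonority 6-3-1-8: ill-formed.
(b) sonority 1-5-5: ill-formed.
(c) sonority 4-7-4: ill-formed.
(d) sonority 2-4-4: ill-formed.
(e) sonority 3-3-2-3: ill-formed.

0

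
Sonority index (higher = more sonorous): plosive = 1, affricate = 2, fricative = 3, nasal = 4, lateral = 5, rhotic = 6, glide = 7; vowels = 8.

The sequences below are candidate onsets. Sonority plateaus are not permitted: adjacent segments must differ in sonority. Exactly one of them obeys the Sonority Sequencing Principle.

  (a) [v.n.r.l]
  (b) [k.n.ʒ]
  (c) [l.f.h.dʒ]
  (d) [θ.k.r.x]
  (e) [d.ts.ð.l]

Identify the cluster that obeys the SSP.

(a) [v.n.r.l]: profile 3-4-6-5 — violates.
(b) [k.n.ʒ]: profile 1-4-3 — violates.
(c) [l.f.h.dʒ]: profile 5-3-3-2 — violates.
(d) [θ.k.r.x]: profile 3-1-6-3 — violates.
(e) [d.ts.ð.l]: profile 1-2-3-5 — obeys.

e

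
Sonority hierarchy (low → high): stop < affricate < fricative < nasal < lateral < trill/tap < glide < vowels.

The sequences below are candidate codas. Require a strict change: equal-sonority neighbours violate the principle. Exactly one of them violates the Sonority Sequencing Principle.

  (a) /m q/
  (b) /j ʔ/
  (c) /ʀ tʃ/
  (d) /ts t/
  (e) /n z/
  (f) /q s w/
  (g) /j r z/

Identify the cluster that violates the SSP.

(a) /m q/: profile 4-1 — obeys.
(b) /j ʔ/: profile 7-1 — obeys.
(c) /ʀ tʃ/: profile 6-2 — obeys.
(d) /ts t/: profile 2-1 — obeys.
(e) /n z/: profile 4-3 — obeys.
(f) /q s w/: profile 1-3-7 — violates.
(g) /j r z/: profile 7-6-3 — obeys.

f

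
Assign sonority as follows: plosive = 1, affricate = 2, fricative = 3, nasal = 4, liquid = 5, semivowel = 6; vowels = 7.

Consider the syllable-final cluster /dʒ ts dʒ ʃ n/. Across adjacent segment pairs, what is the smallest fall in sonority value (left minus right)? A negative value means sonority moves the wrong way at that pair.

-1

/dʒ/: affricate = 2.
/ts/: affricate = 2.
/dʒ/: affricate = 2.
/ʃ/: fricative = 3.
/n/: nasal = 4.
/dʒ/→/ts/: change +0.
/ts/→/dʒ/: change +0.
/dʒ/→/ʃ/: change -1.
/ʃ/→/n/: change -1.
Minimum = -1.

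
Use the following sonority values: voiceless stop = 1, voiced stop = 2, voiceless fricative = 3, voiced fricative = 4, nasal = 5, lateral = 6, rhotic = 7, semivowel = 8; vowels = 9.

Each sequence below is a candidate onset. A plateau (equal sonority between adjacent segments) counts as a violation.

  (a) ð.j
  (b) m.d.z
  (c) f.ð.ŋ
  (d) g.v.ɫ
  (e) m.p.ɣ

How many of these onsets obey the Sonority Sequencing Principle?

(a) 4-8 → obeys
(b) 5-2-4 → violates
(c) 3-4-5 → obeys
(d) 2-4-6 → obeys
(e) 5-1-4 → violates

3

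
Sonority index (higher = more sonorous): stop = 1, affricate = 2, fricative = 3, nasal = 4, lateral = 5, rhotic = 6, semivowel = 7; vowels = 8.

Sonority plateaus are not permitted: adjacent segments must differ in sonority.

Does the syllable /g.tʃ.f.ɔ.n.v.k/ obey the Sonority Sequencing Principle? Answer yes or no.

yes

Onset: /g/ is a stop (sonority 1), /tʃ/ is an affricate (sonority 2), /f/ is a fricative (sonority 3); then the nucleus /ɔ/ (sonority 8).
Onset profile 1-2-3-8 — rises to the nucleus.
Coda: /n/ is a nasal (sonority 4), /v/ is a fricative (sonority 3), /k/ is a stop (sonority 1).
Coda profile 8-4-3-1 — falls from the nucleus.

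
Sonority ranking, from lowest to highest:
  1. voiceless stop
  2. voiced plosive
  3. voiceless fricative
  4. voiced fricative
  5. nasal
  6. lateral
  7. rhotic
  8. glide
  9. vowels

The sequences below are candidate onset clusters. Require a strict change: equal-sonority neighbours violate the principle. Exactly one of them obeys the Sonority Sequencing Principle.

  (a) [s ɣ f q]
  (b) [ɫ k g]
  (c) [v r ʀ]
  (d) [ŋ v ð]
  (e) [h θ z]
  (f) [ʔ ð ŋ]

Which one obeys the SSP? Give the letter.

(a) [s ɣ f q]: profile 3-4-3-1 — violates.
(b) [ɫ k g]: profile 6-1-2 — violates.
(c) [v r ʀ]: profile 4-7-7 — violates.
(d) [ŋ v ð]: profile 5-4-4 — violates.
(e) [h θ z]: profile 3-3-4 — violates.
(f) [ʔ ð ŋ]: profile 1-4-5 — obeys.

f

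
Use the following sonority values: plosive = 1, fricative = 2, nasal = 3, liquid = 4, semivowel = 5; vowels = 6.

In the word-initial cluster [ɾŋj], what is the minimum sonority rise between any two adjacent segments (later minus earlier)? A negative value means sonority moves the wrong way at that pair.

/ɾ/ — liquid, sonority 4.
/ŋ/ — nasal, sonority 3.
/j/ — semivowel, sonority 5.
/ɾ/→/ŋ/: change -1.
/ŋ/→/j/: change +2.
Minimum = -1.

-1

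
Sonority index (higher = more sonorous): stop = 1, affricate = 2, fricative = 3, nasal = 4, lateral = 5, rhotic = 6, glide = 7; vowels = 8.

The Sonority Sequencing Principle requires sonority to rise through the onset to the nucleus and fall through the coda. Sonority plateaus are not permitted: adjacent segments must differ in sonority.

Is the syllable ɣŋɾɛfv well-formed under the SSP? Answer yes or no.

Onset: /ɣ/ is a fricative (sonority 3), /ŋ/ is a nasal (sonority 4), /ɾ/ is a rhotic (sonority 6); then the nucleus /ɛ/ (sonority 8).
Onset profile 3-4-6-8 — rises to the nucleus.
Coda: /f/ is a fricative (sonority 3), /v/ is a fricative (sonority 3).
Coda profile 8-3-3 — does not strictly fall throughout.

no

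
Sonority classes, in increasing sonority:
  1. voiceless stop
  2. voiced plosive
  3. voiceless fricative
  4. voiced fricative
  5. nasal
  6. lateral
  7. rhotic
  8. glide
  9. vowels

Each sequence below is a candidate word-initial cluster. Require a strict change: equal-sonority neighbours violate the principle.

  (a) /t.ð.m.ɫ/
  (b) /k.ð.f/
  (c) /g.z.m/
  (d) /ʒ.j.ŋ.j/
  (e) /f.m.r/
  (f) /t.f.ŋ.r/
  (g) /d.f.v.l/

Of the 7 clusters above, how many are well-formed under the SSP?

5

(a) 1-4-5-6 → obeys
(b) 1-4-3 → violates
(c) 2-4-5 → obeys
(d) 4-8-5-8 → violates
(e) 3-5-7 → obeys
(f) 1-3-5-7 → obeys
(g) 2-3-4-6 → obeys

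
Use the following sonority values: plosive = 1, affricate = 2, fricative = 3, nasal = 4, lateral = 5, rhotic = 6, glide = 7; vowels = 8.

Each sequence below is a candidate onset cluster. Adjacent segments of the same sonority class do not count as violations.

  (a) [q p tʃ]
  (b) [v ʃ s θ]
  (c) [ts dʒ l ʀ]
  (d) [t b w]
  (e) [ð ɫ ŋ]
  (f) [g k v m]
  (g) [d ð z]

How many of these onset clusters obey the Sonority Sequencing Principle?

(a) [q p tʃ]: profile 1-1-2 — obeys.
(b) [v ʃ s θ]: profile 3-3-3-3 — obeys.
(c) [ts dʒ l ʀ]: profile 2-2-5-6 — obeys.
(d) [t b w]: profile 1-1-7 — obeys.
(e) [ð ɫ ŋ]: profile 3-5-4 — violates.
(f) [g k v m]: profile 1-1-3-4 — obeys.
(g) [d ð z]: profile 1-3-3 — obeys.

6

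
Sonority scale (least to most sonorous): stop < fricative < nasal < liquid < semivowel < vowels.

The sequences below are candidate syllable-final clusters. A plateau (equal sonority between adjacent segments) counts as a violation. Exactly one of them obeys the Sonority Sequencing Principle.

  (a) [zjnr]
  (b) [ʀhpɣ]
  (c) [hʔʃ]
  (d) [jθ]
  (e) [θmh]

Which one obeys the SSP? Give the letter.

(a) [zjnr]: profile 2-5-3-4 — violates.
(b) [ʀhpɣ]: profile 4-2-1-2 — violates.
(c) [hʔʃ]: profile 2-1-2 — violates.
(d) [jθ]: profile 5-2 — obeys.
(e) [θmh]: profile 2-3-2 — violates.

d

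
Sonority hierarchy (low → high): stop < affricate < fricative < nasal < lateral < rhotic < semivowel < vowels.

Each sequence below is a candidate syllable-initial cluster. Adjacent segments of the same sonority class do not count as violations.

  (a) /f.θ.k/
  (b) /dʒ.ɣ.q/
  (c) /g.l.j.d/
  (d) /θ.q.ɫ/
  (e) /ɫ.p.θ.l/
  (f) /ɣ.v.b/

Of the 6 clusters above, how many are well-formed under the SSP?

(a) sonority 3-3-1: ill-formed.
(b) sonority 2-3-1: ill-formed.
(c) sonority 1-5-7-1: ill-formed.
(d) sonority 3-1-5: ill-formed.
(e) sonority 5-1-3-5: ill-formed.
(f) sonority 3-3-1: ill-formed.

0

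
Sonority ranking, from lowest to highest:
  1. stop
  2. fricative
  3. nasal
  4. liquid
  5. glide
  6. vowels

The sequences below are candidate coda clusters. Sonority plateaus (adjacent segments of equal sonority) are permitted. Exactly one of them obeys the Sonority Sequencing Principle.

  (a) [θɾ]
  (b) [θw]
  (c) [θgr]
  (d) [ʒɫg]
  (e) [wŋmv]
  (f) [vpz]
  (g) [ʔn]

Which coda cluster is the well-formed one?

(a) 2-4 → violates
(b) 2-5 → violates
(c) 2-1-4 → violates
(d) 2-4-1 → violates
(e) 5-3-3-2 → obeys
(f) 2-1-2 → violates
(g) 1-3 → violates

e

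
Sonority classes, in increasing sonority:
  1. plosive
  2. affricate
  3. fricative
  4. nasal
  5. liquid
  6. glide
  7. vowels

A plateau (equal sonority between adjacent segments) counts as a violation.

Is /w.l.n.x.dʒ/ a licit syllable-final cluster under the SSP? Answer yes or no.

yes

/w/ — glide, sonority 6.
/l/ — liquid, sonority 5.
/n/ — nasal, sonority 4.
/x/ — fricative, sonority 3.
/dʒ/ — affricate, sonority 2.
The profile 6-5-4-3-2 strictly falls, so the syllable-final cluster satisfies the SSP.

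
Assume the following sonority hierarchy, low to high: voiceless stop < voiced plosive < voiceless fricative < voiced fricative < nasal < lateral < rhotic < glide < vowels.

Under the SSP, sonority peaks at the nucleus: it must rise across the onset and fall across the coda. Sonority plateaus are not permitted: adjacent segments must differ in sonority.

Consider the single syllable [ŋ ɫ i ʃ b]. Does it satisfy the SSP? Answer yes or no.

yes

Onset: /ŋ/ is a nasal (sonority 5), /ɫ/ is a lateral (sonority 6); then the nucleus /i/ (sonority 9).
Onset profile 5-6-9 — rises to the nucleus.
Coda: /ʃ/ is a voiceless fricative (sonority 3), /b/ is a voiced plosive (sonority 2).
Coda profile 9-3-2 — falls from the nucleus.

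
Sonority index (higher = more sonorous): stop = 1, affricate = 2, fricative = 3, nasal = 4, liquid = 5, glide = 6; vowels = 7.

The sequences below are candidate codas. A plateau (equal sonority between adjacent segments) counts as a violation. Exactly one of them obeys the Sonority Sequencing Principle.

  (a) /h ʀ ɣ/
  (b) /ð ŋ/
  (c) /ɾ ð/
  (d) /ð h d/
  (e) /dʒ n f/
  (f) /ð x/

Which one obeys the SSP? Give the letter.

c

(a) sonority 3-5-3: ill-formed.
(b) sonority 3-4: ill-formed.
(c) sonority 5-3: well-formed.
(d) sonority 3-3-1: ill-formed.
(e) sonority 2-4-3: ill-formed.
(f) sonority 3-3: ill-formed.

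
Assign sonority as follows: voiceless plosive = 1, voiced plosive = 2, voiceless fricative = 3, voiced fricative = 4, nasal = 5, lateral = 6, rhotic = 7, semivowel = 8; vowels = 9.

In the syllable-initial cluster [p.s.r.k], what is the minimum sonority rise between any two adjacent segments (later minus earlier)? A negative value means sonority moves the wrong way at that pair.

-6

/p/ — voiceless plosive, sonority 1.
/s/ — voiceless fricative, sonority 3.
/r/ — rhotic, sonority 7.
/k/ — voiceless plosive, sonority 1.
/p/→/s/: change +2.
/s/→/r/: change +4.
/r/→/k/: change -6.
Minimum = -6.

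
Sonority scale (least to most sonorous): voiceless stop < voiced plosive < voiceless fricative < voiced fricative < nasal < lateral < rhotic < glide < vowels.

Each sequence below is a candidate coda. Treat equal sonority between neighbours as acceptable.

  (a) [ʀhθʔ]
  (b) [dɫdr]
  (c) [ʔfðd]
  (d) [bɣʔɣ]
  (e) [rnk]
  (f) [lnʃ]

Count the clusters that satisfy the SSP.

3

(a) [ʀhθʔ]: profile 7-3-3-1 — obeys.
(b) [dɫdr]: profile 2-6-2-7 — violates.
(c) [ʔfðd]: profile 1-3-4-2 — violates.
(d) [bɣʔɣ]: profile 2-4-1-4 — violates.
(e) [rnk]: profile 7-5-1 — obeys.
(f) [lnʃ]: profile 6-5-3 — obeys.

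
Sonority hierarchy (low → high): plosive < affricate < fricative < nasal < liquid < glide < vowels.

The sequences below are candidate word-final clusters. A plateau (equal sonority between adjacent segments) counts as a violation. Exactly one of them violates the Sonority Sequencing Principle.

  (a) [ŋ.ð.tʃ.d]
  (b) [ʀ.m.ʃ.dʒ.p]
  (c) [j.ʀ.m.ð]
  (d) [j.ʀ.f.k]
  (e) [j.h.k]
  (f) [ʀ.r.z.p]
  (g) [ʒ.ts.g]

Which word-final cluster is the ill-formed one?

(a) [ŋ.ð.tʃ.d]: profile 4-3-2-1 — obeys.
(b) [ʀ.m.ʃ.dʒ.p]: profile 5-4-3-2-1 — obeys.
(c) [j.ʀ.m.ð]: profile 6-5-4-3 — obeys.
(d) [j.ʀ.f.k]: profile 6-5-3-1 — obeys.
(e) [j.h.k]: profile 6-3-1 — obeys.
(f) [ʀ.r.z.p]: profile 5-5-3-1 — violates.
(g) [ʒ.ts.g]: profile 3-2-1 — obeys.

f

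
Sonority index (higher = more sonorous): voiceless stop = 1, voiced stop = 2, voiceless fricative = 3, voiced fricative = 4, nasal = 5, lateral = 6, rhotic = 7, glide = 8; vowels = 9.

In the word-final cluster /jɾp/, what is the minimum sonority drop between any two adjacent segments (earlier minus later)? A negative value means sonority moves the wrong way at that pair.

1

/j/ is a glide (sonority 8).
/ɾ/ is a rhotic (sonority 7).
/p/ is a voiceless stop (sonority 1).
/j/→/ɾ/: change +1.
/ɾ/→/p/: change +6.
Minimum = 1.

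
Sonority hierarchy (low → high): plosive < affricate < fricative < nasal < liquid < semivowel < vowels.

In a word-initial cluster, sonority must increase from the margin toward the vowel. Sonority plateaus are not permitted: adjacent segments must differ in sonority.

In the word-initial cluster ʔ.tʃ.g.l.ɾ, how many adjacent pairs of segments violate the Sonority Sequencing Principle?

/ʔ/: plosive = 1.
/tʃ/: affricate = 2.
/g/: plosive = 1.
/l/: liquid = 5.
/ɾ/: liquid = 5.
/ʔ/→/tʃ/: 1→2 (rises) — ok.
/tʃ/→/g/: 2→1 (does not rise) — violation.
/g/→/l/: 1→5 (rises) — ok.
/l/→/ɾ/: 5→5 (plateau) — violation.

2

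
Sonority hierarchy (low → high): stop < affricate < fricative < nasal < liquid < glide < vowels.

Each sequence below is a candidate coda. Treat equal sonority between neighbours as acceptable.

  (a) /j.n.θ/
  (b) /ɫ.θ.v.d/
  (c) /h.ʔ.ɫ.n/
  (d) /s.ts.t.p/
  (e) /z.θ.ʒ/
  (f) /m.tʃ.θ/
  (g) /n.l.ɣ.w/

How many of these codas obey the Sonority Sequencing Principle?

(a) 6-4-3 → obeys
(b) 5-3-3-1 → obeys
(c) 3-1-5-4 → violates
(d) 3-2-1-1 → obeys
(e) 3-3-3 → obeys
(f) 4-2-3 → violates
(g) 4-5-3-6 → violates

4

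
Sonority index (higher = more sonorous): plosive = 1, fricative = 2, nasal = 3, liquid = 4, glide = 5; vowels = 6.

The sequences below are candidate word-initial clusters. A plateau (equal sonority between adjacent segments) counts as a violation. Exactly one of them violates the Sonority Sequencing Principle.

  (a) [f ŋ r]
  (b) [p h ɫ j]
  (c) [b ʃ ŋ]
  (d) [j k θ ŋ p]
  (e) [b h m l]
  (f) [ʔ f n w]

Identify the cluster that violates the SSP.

d

(a) 2-3-4 → obeys
(b) 1-2-4-5 → obeys
(c) 1-2-3 → obeys
(d) 5-1-2-3-1 → violates
(e) 1-2-3-4 → obeys
(f) 1-2-3-5 → obeys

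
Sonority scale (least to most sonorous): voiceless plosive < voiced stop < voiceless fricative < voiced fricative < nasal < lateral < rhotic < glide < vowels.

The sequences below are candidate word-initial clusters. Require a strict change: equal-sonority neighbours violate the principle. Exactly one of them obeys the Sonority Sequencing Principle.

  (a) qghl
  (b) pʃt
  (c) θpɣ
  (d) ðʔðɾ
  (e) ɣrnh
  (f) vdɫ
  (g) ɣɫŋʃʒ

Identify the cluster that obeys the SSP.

a

(a) qghl: profile 1-2-3-6 — obeys.
(b) pʃt: profile 1-3-1 — violates.
(c) θpɣ: profile 3-1-4 — violates.
(d) ðʔðɾ: profile 4-1-4-7 — violates.
(e) ɣrnh: profile 4-7-5-3 — violates.
(f) vdɫ: profile 4-2-6 — violates.
(g) ɣɫŋʃʒ: profile 4-6-5-3-4 — violates.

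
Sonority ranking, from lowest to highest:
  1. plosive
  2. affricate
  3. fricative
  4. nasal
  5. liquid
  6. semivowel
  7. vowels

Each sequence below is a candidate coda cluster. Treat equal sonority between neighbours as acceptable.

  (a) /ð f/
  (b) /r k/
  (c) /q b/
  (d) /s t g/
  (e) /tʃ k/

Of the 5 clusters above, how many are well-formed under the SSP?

5

(a) 3-3 → obeys
(b) 5-1 → obeys
(c) 1-1 → obeys
(d) 3-1-1 → obeys
(e) 2-1 → obeys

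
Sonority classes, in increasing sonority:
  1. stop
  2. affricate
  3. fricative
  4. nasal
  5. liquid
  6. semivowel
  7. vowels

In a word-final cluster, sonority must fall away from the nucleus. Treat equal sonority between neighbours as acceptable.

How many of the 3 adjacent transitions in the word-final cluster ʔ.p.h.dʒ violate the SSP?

1

/ʔ/: stop = 1.
/p/: stop = 1.
/h/: fricative = 3.
/dʒ/: affricate = 2.
/ʔ/→/p/: 1→1 (plateau, allowed) — ok.
/p/→/h/: 1→3 (does not fall) — violation.
/h/→/dʒ/: 3→2 (falls) — ok.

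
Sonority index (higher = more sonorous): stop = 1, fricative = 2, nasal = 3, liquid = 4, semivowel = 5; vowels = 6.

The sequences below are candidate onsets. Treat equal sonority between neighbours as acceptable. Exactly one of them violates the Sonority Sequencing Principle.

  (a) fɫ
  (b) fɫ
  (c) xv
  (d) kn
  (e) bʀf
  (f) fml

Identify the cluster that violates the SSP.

e

(a) sonority 2-4: well-formed.
(b) sonority 2-4: well-formed.
(c) sonority 2-2: well-formed.
(d) sonority 1-3: well-formed.
(e) sonority 1-4-2: ill-formed.
(f) sonority 2-3-4: well-formed.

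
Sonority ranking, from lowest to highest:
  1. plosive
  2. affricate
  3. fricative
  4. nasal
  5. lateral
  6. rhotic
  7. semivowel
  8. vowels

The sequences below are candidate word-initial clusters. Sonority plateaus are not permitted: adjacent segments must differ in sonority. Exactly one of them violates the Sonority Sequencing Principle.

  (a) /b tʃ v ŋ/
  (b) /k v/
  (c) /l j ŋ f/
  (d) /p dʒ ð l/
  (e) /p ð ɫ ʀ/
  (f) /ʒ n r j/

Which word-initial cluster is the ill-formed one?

c

(a) /b tʃ v ŋ/: profile 1-2-3-4 — obeys.
(b) /k v/: profile 1-3 — obeys.
(c) /l j ŋ f/: profile 5-7-4-3 — violates.
(d) /p dʒ ð l/: profile 1-2-3-5 — obeys.
(e) /p ð ɫ ʀ/: profile 1-3-5-6 — obeys.
(f) /ʒ n r j/: profile 3-4-6-7 — obeys.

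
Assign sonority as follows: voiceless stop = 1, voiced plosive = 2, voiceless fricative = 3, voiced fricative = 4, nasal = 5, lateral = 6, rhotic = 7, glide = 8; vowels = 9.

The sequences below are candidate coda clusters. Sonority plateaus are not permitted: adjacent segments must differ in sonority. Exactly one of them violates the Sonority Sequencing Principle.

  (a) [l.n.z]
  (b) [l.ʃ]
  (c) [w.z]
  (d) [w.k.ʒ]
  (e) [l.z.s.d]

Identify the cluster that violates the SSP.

d

(a) [l.n.z]: profile 6-5-4 — obeys.
(b) [l.ʃ]: profile 6-3 — obeys.
(c) [w.z]: profile 8-4 — obeys.
(d) [w.k.ʒ]: profile 8-1-4 — violates.
(e) [l.z.s.d]: profile 6-4-3-2 — obeys.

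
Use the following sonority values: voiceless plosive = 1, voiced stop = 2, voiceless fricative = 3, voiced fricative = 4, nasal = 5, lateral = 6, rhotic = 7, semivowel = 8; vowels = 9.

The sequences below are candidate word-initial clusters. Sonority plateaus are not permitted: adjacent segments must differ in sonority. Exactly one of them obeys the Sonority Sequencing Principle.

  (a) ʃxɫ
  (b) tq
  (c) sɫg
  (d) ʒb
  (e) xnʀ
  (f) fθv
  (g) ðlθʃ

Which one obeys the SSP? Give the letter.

(a) sonority 3-3-6: ill-formed.
(b) sonority 1-1: ill-formed.
(c) sonority 3-6-2: ill-formed.
(d) sonority 4-2: ill-formed.
(e) sonority 3-5-7: well-formed.
(f) sonority 3-3-4: ill-formed.
(g) sonority 4-6-3-3: ill-formed.

e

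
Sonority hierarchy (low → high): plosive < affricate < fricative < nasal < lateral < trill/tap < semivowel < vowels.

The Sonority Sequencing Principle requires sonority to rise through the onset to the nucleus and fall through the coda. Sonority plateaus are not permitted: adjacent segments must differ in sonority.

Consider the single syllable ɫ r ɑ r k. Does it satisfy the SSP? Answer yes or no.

Onset: /ɫ/ is a lateral (sonority 5), /r/ is a trill/tap (sonority 6); then the nucleus /ɑ/ (sonority 8).
Onset profile 5-6-8 — rises to the nucleus.
Coda: /r/ is a trill/tap (sonority 6), /k/ is a plosive (sonority 1).
Coda profile 8-6-1 — falls from the nucleus.

yes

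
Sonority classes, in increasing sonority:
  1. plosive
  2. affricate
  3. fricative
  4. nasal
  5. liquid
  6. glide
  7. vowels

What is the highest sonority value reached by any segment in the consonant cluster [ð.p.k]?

/ð/: fricative = 3.
/p/: plosive = 1.
/k/: plosive = 1.
The maximum is 3.

3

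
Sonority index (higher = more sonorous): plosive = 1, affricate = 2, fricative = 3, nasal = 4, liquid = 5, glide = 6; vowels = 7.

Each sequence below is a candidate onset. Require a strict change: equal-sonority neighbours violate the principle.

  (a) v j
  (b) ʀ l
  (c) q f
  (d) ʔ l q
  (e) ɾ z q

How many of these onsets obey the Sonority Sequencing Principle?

(a) v j: profile 3-6 — obeys.
(b) ʀ l: profile 5-5 — violates.
(c) q f: profile 1-3 — obeys.
(d) ʔ l q: profile 1-5-1 — violates.
(e) ɾ z q: profile 5-3-1 — violates.

2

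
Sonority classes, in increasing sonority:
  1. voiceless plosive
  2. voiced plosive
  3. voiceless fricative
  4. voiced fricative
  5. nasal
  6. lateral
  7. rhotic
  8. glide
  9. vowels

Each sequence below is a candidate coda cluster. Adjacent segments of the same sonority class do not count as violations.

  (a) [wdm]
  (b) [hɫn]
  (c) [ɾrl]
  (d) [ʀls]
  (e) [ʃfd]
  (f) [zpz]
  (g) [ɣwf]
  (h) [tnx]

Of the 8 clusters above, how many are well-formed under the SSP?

3

(a) 8-2-5 → violates
(b) 3-6-5 → violates
(c) 7-7-6 → obeys
(d) 7-6-3 → obeys
(e) 3-3-2 → obeys
(f) 4-1-4 → violates
(g) 4-8-3 → violates
(h) 1-5-3 → violates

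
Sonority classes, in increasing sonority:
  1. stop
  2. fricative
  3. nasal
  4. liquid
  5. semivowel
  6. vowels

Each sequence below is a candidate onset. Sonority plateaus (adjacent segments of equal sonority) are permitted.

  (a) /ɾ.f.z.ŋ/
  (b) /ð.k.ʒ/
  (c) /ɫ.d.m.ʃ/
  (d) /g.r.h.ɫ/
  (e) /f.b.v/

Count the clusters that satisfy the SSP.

0

(a) /ɾ.f.z.ŋ/: profile 4-2-2-3 — violates.
(b) /ð.k.ʒ/: profile 2-1-2 — violates.
(c) /ɫ.d.m.ʃ/: profile 4-1-3-2 — violates.
(d) /g.r.h.ɫ/: profile 1-4-2-4 — violates.
(e) /f.b.v/: profile 2-1-2 — violates.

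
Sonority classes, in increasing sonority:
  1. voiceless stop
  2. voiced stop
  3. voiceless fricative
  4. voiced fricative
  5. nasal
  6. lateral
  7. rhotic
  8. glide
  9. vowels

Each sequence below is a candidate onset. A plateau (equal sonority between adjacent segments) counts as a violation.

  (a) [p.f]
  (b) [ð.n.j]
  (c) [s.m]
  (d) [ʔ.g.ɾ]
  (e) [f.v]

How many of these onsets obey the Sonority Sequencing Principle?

5

(a) sonority 1-3: well-formed.
(b) sonority 4-5-8: well-formed.
(c) sonority 3-5: well-formed.
(d) sonority 1-2-7: well-formed.
(e) sonority 3-4: well-formed.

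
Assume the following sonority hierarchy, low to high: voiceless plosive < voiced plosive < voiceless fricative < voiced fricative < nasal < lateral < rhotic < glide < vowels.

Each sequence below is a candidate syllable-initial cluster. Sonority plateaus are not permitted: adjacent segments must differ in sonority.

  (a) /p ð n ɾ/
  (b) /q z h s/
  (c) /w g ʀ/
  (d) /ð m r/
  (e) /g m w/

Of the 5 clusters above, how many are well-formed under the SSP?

3

(a) 1-4-5-7 → obeys
(b) 1-4-3-3 → violates
(c) 8-2-7 → violates
(d) 4-5-7 → obeys
(e) 2-5-8 → obeys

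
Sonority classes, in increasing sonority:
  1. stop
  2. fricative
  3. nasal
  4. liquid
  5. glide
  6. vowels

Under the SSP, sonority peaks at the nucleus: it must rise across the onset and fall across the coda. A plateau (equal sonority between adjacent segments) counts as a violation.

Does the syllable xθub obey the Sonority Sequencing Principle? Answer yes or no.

Onset: /x/ is a fricative (sonority 2), /θ/ is a fricative (sonority 2); then the nucleus /u/ (sonority 6).
Onset profile 2-2-6 — does not strictly rise throughout.
Coda: /b/ is a stop (sonority 1).
Coda profile 6-1 — falls from the nucleus.

no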